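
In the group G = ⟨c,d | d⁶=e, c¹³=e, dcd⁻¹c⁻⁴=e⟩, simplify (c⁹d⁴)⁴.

Compute successive powers of (c⁹d⁴), reducing at each step:
  (c⁹d⁴)²: (c⁹d⁴) · c⁹ = c¹²d⁴;   (c¹²d⁴) · d⁴ = c¹²d²
  (c⁹d⁴)³: (c¹²d²) · c⁹ = d²;   (d²) · d⁴ = e
  (c⁹d⁴)⁴: e · c⁹ = c⁹;   (c⁹) · d⁴ = c⁹d⁴

Answer: c⁹d⁴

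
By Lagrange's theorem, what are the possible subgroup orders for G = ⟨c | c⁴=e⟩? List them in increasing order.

|G| = 4 = 2². By Lagrange's theorem the order of any subgroup divides 4; the divisors of 4 are 1, 2, 4.

Answer: 1, 2, 4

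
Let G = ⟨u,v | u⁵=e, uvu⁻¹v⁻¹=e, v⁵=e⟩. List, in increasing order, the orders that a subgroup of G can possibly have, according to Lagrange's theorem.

|G| = 25 = 5². By Lagrange's theorem the order of any subgroup divides 25; the divisors of 25 are 1, 5, 25.

Answer: 1, 5, 25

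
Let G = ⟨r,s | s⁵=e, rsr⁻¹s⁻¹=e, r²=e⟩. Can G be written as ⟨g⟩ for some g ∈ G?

|G| = 10. The element rs has order 10 (its powers give 10 distinct elements), so ⟨rs⟩ = G and G is cyclic.

Answer: Yes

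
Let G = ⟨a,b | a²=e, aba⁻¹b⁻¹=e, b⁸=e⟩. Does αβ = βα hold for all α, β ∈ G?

Each pair of generators commutes: a·b = ab = b·a. Since the generators pairwise commute, every element of G commutes with every other, so G is abelian.

Answer: Yes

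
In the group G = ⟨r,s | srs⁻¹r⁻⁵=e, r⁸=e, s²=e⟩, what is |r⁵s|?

Compute successive powers until reaching e:
  (r⁵s)¹ = r⁵s, (r⁵s)² = r⁶, (r⁵s)³ = r³s, (r⁵s)⁴ = r⁴, (r⁵s)⁵ = rs, (r⁵s)⁶ = r², (r⁵s)⁷ = r⁷s, (r⁵s)⁸ = e.
The smallest positive k with (r⁵s)ᵏ = e is 8.

Answer: 8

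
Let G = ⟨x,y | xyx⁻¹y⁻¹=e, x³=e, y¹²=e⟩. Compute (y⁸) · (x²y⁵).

Compute (y⁸) · (x²y⁵) by multiplying left to right and reducing via the relations at each step:
  (y⁸) · x² = x²y⁸
  (x²y⁸) · y⁵ = x²y

Answer: x²y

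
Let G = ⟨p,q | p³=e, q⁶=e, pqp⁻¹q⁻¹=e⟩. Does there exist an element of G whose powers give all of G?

|G| = 18, but the maximum element order in G is 6 < 18. No single element generates all of G, so G is not cyclic.

Answer: No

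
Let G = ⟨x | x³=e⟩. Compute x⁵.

Compute successive powers of x, reducing at each step:
  x²: x · x = x²
  x³: (x²) · x = e
  x⁴: e · x = x
  x⁵: x · x = x²

Answer: x²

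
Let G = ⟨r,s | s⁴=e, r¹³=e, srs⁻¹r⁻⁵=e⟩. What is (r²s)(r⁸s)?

Compute (r²s) · (r⁸s) by multiplying left to right and reducing via the relations at each step:
  (r²s) · r⁸ = r³s
  (r³s) · s = r³s²

Answer: r³s²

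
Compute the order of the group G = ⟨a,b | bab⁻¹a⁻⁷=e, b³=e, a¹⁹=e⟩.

Enumerate words in the generators, reducing via the relations: the distinct elements are
  {a, b, e, ab, a², a³, a⁴, a⁵, a⁶, a⁷, a⁸, a⁹, b², ab², a²b, a³b, a¹², a¹³, a¹¹, a¹⁰, a¹⁴, a¹⁵, a¹⁶, a¹⁷, a¹⁸, a⁴b, a⁵b, a⁶b, a⁷b, a⁸b, a⁹b, a²b², a³b², a¹²b, a¹³b, a¹¹b, a¹⁰b, a¹⁴b, a¹⁵b, a¹⁶b, a¹⁷b, a¹⁸b, a⁴b², a⁵b², a⁶b², a⁷b², a⁸b², a⁹b², a¹²b², a¹³b², a¹¹b², a¹⁰b², a¹⁴b², a¹⁵b², a¹⁶b², a¹⁷b², a¹⁸b²}.
No further products give new elements, so |G| = 57.

Answer: 57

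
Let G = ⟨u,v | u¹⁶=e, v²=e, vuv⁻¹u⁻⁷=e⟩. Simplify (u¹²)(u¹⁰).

Compute (u¹²) · (u¹⁰) by multiplying left to right and reducing via the relations at each step:
  (u¹²) · u¹⁰ = u⁶

Answer: u⁶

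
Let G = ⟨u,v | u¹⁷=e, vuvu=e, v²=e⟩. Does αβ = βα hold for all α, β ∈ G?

u·v = uv but v·u = u¹⁶v, so u·v ≠ v·u and G is not abelian.

Answer: No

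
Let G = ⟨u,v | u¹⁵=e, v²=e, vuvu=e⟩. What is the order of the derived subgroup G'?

G' = [G, G] is generated by all commutators. The generator-pair commutators are: [u, v] = u².
The subgroup they normally generate is {e, u, u², u³, u⁴, u⁵, u⁶, u⁷, u⁸, u⁹, u¹⁰, u¹¹, u¹², u¹³, u¹⁴}, of order 15.
Check: |G/G'| = 30/15 = 2 is the order of the abelianisation.

Answer: 15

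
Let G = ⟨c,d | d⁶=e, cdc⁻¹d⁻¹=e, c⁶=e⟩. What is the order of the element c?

Compute successive powers until reaching e:
  c¹ = c, c² = c², c³ = c³, c⁴ = c⁴, c⁵ = c⁵, c⁶ = e.
The smallest positive k with cᵏ = e is 6.

Answer: 6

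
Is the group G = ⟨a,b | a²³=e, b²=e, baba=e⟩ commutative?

a·b = ab but b·a = a²²b, so a·b ≠ b·a and G is not abelian.

Answer: No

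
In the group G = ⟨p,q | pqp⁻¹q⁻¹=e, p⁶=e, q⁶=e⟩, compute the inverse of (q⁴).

The order of (q⁴) is 3 (smallest k with (q⁴)ᵏ = e), so (q⁴)⁻¹ = (q⁴)² = q².
Check: (q⁴) · (q²) → (q⁴) · q² = e, giving e as required.

Answer: q²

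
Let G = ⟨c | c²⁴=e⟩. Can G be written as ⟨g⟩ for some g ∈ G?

|G| = 24. The element c has order 24 (its powers give 24 distinct elements), so ⟨c⟩ = G and G is cyclic.

Answer: Yes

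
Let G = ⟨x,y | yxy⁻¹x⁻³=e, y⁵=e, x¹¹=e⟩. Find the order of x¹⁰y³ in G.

Compute successive powers until reaching e:
  (x¹⁰y³)¹ = x¹⁰y³, (x¹⁰y³)² = x⁵y, (x¹⁰y³)³ = x²y⁴, (x¹⁰y³)⁴ = x⁹y², (x¹⁰y³)⁵ = e.
The smallest positive k with (x¹⁰y³)ᵏ = e is 5.

Answer: 5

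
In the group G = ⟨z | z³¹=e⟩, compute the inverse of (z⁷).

The order of (z⁷) is 31 (smallest k with (z⁷)ᵏ = e), so (z⁷)⁻¹ = (z⁷)³⁰ = z²⁴.
Check: (z⁷) · (z²⁴) → (z⁷) · z²⁴ = e, giving e as required.

Answer: z²⁴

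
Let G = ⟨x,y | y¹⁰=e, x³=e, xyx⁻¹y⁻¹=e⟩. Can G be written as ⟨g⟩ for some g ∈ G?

|G| = 30. The element xy has order 30 (its powers give 30 distinct elements), so ⟨xy⟩ = G and G is cyclic.

Answer: Yes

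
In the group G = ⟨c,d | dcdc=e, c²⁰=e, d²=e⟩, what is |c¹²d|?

Compute successive powers until reaching e:
  (c¹²d)¹ = c¹²d, (c¹²d)² = e.
The smallest positive k with (c¹²d)ᵏ = e is 2.

Answer: 2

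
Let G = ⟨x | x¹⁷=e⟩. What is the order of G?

G is generated by a single element, so G is cyclic. The relator gives x¹⁷ = e and no smaller power is forced to be e, so the 17 powers {e, x, x², x³, x⁴, x⁵, x⁶, x⁷, x⁸, x⁹, x¹², x¹³, x¹¹, x¹⁰, x¹⁴, x¹⁵, x¹⁶} are distinct. Hence |G| = 17.

Answer: 17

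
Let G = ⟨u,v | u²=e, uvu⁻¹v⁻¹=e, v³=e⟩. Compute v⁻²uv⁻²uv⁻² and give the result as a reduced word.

Multiply left to right, reducing at each step:
  v · u = uv
  (uv) · v⁻² = uv²
  (uv²) · u = v²
  (v²) · v⁻² = e

Answer: e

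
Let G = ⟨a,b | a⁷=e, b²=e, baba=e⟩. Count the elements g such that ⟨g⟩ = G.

⟨g⟩ = G would require ord(g) = |G| = 14, but the maximum element order in G is 7 < 14. So G is not cyclic and no single element generates it: the count is 0.

Answer: 0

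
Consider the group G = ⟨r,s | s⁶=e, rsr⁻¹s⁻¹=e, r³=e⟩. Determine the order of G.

Enumerate words in the generators, reducing via the relations: the distinct elements are
  {e, r, s, rs, r², s², s³, s⁴, s⁵, rs², rs³, rs⁴, rs⁵, r²s, r²s², r²s³, r²s⁴, r²s⁵}.
No further products give new elements, so |G| = 18.

Answer: 18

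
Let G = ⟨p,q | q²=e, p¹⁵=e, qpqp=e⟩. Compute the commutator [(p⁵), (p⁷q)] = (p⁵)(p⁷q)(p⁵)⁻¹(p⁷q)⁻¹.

[(p⁵), (p⁷q)] = (p⁵)·(p⁷q)·(p⁵)⁻¹·(p⁷q)⁻¹.
  (p⁵) · (p⁷q) = p¹²q
  (p¹²q) · (p¹⁰) = p²q
  (p²q) · (p⁷q) = p¹⁰

Answer: p¹⁰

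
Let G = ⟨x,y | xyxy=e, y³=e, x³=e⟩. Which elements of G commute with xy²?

⟨xy²⟩ ⊆ C_G(xy²) since powers of xy² commute with xy²; so |C_G(xy²)| ≥ |⟨xy²⟩| = 3.
By orbit–stabilizer, |C_G(xy²)| = |G| / |conj. class of xy²| = 12 / 4 = 3.
The 3 elements commuting with xy² are {e, xy², yx²}.

Answer: {e, xy², yx²}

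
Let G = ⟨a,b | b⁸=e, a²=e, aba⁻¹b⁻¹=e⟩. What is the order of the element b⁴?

Compute successive powers until reaching e:
  (b⁴)¹ = b⁴, (b⁴)² = e.
The smallest positive k with (b⁴)ᵏ = e is 2.

Answer: 2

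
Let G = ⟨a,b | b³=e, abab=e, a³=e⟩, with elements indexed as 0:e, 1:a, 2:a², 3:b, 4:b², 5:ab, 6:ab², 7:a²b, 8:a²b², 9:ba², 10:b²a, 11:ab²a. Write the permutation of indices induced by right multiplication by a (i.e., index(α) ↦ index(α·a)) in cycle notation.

(0 1 2)(3 8 9)(4 10 5)(6 11 7)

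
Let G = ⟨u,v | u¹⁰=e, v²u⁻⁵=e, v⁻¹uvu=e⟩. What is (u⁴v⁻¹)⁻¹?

The order of (u⁴v⁻¹) is 4 (smallest k with (u⁴v⁻¹)ᵏ = e), so (u⁴v⁻¹)⁻¹ = (u⁴v⁻¹)³ = u⁴v.
Check: (u⁴v⁻¹) · (u⁴v) → (u⁴v⁻¹) · u⁴ = v⁻¹;   (v⁻¹) · v = e, giving e as required.

Answer: u⁴v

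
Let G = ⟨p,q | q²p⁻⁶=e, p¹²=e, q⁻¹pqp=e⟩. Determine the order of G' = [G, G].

G' = [G, G] is generated by all commutators. The generator-pair commutators are: [p, q] = p².
The subgroup they normally generate is {e, p², p⁴, p⁶, p⁸, p¹⁰}, of order 6.
Check: |G/G'| = 24/6 = 4 is the order of the abelianisation.

Answer: 6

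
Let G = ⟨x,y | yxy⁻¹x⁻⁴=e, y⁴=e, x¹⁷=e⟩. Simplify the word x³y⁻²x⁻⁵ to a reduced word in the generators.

Multiply left to right, reducing at each step:
  (x³) · y⁻² = x³y²
  (x³y²) · x⁻⁵ = x⁸y²

Answer: x⁸y²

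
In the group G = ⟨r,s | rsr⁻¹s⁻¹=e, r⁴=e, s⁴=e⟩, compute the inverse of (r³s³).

The order of (r³s³) is 4 (smallest k with (r³s³)ᵏ = e), so (r³s³)⁻¹ = (r³s³)³ = rs.
Check: (r³s³) · (rs) → (r³s³) · r = s³;   (s³) · s = e, giving e as required.

Answer: rs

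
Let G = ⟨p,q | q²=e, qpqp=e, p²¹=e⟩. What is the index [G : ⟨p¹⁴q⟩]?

First find ord(p¹⁴q) by computing successive powers:
  (p¹⁴q)¹ = p¹⁴q, (p¹⁴q)² = e.
So |⟨p¹⁴q⟩| = ord(p¹⁴q) = 2. With |G| = 42, by Lagrange [G : ⟨p¹⁴q⟩] = 42/2 = 21.

Answer: 21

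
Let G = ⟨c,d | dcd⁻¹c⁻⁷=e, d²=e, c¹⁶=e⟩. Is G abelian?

c·d = cd but d·c = c⁷d, so c·d ≠ d·c and G is not abelian.

Answer: No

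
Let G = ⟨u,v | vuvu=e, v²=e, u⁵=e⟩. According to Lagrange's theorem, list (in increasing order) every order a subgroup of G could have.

|G| = 10 = 2 · 5. By Lagrange's theorem the order of any subgroup divides 10; the divisors of 10 are 1, 2, 5, 10.

Answer: 1, 2, 5, 10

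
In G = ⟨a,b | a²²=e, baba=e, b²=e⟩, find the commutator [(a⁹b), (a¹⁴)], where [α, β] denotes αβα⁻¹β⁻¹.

[(a⁹b), (a¹⁴)] = (a⁹b)·(a¹⁴)·(a⁹b)⁻¹·(a¹⁴)⁻¹.
  (a⁹b) · (a¹⁴) = a¹⁷b
  (a¹⁷b) · (a⁹b) = a⁸
  (a⁸) · (a⁸) = a¹⁶

Answer: a¹⁶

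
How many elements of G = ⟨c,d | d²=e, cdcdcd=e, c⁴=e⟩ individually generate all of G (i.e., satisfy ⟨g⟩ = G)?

⟨g⟩ = G would require ord(g) = |G| = 24, but the maximum element order in G is 4 < 24. So G is not cyclic and no single element generates it: the count is 0.

Answer: 0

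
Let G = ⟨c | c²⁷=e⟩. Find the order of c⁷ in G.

Compute successive powers until reaching e:
  (c⁷)¹ = c⁷, (c⁷)² = c¹⁴, (c⁷)³ = c²¹, (c⁷)⁴ = c, (c⁷)⁵ = c⁸, (c⁷)⁶ = c¹⁵, (c⁷)⁷ = c²², (c⁷)⁸ = c², (c⁷)⁹ = c⁹, (c⁷)¹⁰ = c¹⁶, (c⁷)¹¹ = c²³, (c⁷)¹² = c³, (c⁷)¹³ = c¹⁰, (c⁷)¹⁴ = c¹⁷, (c⁷)¹⁵ = c²⁴, (c⁷)¹⁶ = c⁴, (c⁷)¹⁷ = c¹¹, (c⁷)¹⁸ = c¹⁸, (c⁷)¹⁹ = c²⁵, (c⁷)²⁰ = c⁵, (c⁷)²¹ = c¹², (c⁷)²² = c¹⁹, (c⁷)²³ = c²⁶, (c⁷)²⁴ = c⁶, (c⁷)²⁵ = c¹³, (c⁷)²⁶ = c²⁰, (c⁷)²⁷ = e.
The smallest positive k with (c⁷)ᵏ = e is 27.

Answer: 27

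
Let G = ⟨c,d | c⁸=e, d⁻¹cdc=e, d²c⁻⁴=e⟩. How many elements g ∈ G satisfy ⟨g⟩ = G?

⟨g⟩ = G would require ord(g) = |G| = 16, but the maximum element order in G is 8 < 16. So G is not cyclic and no single element generates it: the count is 0.

Answer: 0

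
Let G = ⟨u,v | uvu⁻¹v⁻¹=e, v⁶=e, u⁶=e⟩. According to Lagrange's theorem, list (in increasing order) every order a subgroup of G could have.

|G| = 36 = 2² · 3². By Lagrange's theorem the order of any subgroup divides 36; the divisors of 36 are 1, 2, 3, 4, 6, 9, 12, 18, 36.

Answer: 1, 2, 3, 4, 6, 9, 12, 18, 36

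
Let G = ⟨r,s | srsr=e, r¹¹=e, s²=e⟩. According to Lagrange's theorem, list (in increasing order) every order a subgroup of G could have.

|G| = 22 = 2 · 11. By Lagrange's theorem the order of any subgroup divides 22; the divisors of 22 are 1, 2, 11, 22.

Answer: 1, 2, 11, 22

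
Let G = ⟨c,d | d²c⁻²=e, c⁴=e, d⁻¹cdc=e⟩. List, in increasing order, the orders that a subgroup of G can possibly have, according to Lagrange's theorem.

|G| = 8 = 2³. By Lagrange's theorem the order of any subgroup divides 8; the divisors of 8 are 1, 2, 4, 8.

Answer: 1, 2, 4, 8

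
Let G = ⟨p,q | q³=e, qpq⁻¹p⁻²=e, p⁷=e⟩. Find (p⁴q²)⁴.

Compute successive powers of (p⁴q²), reducing at each step:
  (p⁴q²)²: (p⁴q²) · p⁴ = p⁶q²;   (p⁶q²) · q² = p⁶q
  (p⁴q²)³: (p⁶q) · p⁴ = q;   q · q² = e
  (p⁴q²)⁴: e · p⁴ = p⁴;   (p⁴) · q² = p⁴q²

Answer: p⁴q²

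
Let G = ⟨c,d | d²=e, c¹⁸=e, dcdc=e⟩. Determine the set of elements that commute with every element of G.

An element z ∈ Z(G) iff z commutes with every generator.
For example c⁹ is central: (c⁹)·c = c¹⁰ = c·(c⁹); (c⁹)·d = c⁹d = d·(c⁹).
Whereas c ∉ Z(G) since c·d = cd ≠ c¹⁷d = d·c.
Checking each of the 36 elements this way gives Z(G) = {e, c⁹}, of order 2.

Answer: {e, c⁹}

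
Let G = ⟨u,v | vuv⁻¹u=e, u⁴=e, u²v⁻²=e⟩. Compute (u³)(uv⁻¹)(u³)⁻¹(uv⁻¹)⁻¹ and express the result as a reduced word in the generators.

[(u³), (uv⁻¹)] = (u³)·(uv⁻¹)·(u³)⁻¹·(uv⁻¹)⁻¹.
  (u³) · (uv⁻¹) = v⁻¹
  (v⁻¹) · u = uv
  (uv) · (uv) = u²

Answer: u²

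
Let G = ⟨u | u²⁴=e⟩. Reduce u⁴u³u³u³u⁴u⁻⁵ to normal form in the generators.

Multiply left to right, reducing at each step:
  (u⁴) · u³ = u⁷
  (u⁷) · u³ = u¹⁰
  (u¹⁰) · u³ = u¹³
  (u¹³) · u⁴ = u¹⁷
  (u¹⁷) · u⁻⁵ = u¹²

Answer: u¹²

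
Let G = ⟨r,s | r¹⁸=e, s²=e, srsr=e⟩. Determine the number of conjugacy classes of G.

The conjugacy classes (representative and size) are:
  [e] (size 1), [r] (size 2), [r²] (size 2), [r³] (size 2), [r¹⁴] (size 2), [r⁵] (size 2), [r¹²] (size 2), [r⁷] (size 2), [r¹⁰] (size 2), [r⁹] (size 1), [r¹⁰s] (size 9), [rs] (size 9).
Class equation: 1 + 2 + 2 + 2 + 2 + 2 + 2 + 2 + 2 + 1 + 9 + 9 = 36 = |G|. So G has 12 conjugacy classes.

Answer: 12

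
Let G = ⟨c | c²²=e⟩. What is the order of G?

G is generated by a single element, so G is cyclic. The relator gives c²² = e and no smaller power is forced to be e, so the 22 powers {c, e, c², c³, c⁴, c⁵, c⁶, c⁷, c⁸, c⁹, c²¹, c²⁰, c¹², c¹³, c¹¹, c¹⁰, c¹⁴, c¹⁵, c¹⁶, c¹⁷, c¹⁸, c¹⁹} are distinct. Hence |G| = 22.

Answer: 22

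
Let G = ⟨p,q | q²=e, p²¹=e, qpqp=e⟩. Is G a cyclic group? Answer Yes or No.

Every cyclic group is abelian. But p·q = pq while q·p = p²⁰q, so p·q ≠ q·p and G is not abelian. Hence G is not cyclic.

Answer: No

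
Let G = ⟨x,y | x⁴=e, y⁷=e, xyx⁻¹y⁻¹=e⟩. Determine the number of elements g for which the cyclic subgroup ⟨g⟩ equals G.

G is cyclic of order 28. An element generates G iff its order is 28, and a cyclic group of order 28 has exactly φ(28) = 12 such elements.

Answer: 12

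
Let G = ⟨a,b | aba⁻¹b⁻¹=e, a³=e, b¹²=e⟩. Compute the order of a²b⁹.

Compute successive powers until reaching e:
  (a²b⁹)¹ = a²b⁹, (a²b⁹)² = ab⁶, (a²b⁹)³ = b³, (a²b⁹)⁴ = a², (a²b⁹)⁵ = ab⁹, (a²b⁹)⁶ = b⁶, (a²b⁹)⁷ = a²b³, (a²b⁹)⁸ = a, (a²b⁹)⁹ = b⁹, (a²b⁹)¹⁰ = a²b⁶, (a²b⁹)¹¹ = ab³, (a²b⁹)¹² = e.
The smallest positive k with (a²b⁹)ᵏ = e is 12.

Answer: 12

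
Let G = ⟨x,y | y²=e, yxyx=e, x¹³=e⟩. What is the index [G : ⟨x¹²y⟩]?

First find ord(x¹²y) by computing successive powers:
  (x¹²y)¹ = x¹²y, (x¹²y)² = e.
So |⟨x¹²y⟩| = ord(x¹²y) = 2. With |G| = 26, by Lagrange [G : ⟨x¹²y⟩] = 26/2 = 13.

Answer: 13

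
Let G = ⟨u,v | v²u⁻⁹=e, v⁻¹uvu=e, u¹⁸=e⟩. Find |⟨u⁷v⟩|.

|⟨u⁷v⟩| equals the order of u⁷v. Compute successive powers until reaching e:
  (u⁷v)¹ = u⁷v, (u⁷v)² = u⁹, (u⁷v)³ = u⁷v⁻¹, (u⁷v)⁴ = e.
The smallest positive k with (u⁷v)ᵏ = e is 4, so |⟨u⁷v⟩| = 4.

Answer: 4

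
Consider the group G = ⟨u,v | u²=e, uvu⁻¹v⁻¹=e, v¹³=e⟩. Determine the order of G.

Enumerate words in the generators, reducing via the relations: the distinct elements are
  {e, u, v, uv, v², v³, v⁴, v⁵, v⁶, v⁷, v⁸, v⁹, uv², uv³, uv⁴, uv⁵, uv⁶, uv⁷, uv⁸, uv⁹, v¹², v¹¹, v¹⁰, uv¹², uv¹¹, uv¹⁰}.
No further products give new elements, so |G| = 26.

Answer: 26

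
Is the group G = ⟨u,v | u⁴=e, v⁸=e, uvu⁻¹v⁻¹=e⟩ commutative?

Each pair of generators commutes: u·v = uv = v·u. Since the generators pairwise commute, every element of G commutes with every other, so G is abelian.

Answer: Yes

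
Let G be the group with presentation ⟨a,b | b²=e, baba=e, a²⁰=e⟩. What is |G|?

Enumerate words in the generators, reducing via the relations: the distinct elements are
  {a, b, e, ab, a², a³, a⁴, a⁵, a⁶, a⁷, a⁸, a⁹, a²b, a³b, a¹², a¹³, a¹¹, a¹⁰, a¹⁴, a¹⁵, a¹⁶, a¹⁷, a¹⁸, a¹⁹, a⁴b, a⁵b, a⁶b, a⁷b, a⁸b, a⁹b, a¹²b, a¹³b, a¹¹b, a¹⁰b, a¹⁴b, a¹⁵b, a¹⁶b, a¹⁷b, a¹⁸b, a¹⁹b}.
No further products give new elements, so |G| = 40.

Answer: 40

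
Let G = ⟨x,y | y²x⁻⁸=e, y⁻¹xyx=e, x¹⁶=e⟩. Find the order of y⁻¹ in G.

Compute successive powers until reaching e:
  (y⁻¹)¹ = y⁻¹, (y⁻¹)² = x⁸, (y⁻¹)³ = y, (y⁻¹)⁴ = e.
The smallest positive k with (y⁻¹)ᵏ = e is 4.

Answer: 4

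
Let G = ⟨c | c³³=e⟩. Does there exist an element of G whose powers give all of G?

|G| = 33. The element c has order 33 (its powers give 33 distinct elements), so ⟨c⟩ = G and G is cyclic.

Answer: Yes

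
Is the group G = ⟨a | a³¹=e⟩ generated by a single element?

|G| = 31. The element a has order 31 (its powers give 31 distinct elements), so ⟨a⟩ = G and G is cyclic.

Answer: Yes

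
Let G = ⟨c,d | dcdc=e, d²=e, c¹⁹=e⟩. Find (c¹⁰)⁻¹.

The order of (c¹⁰) is 19 (smallest k with (c¹⁰)ᵏ = e), so (c¹⁰)⁻¹ = (c¹⁰)¹⁸ = c⁹.
Check: (c¹⁰) · (c⁹) → (c¹⁰) · c⁹ = e, giving e as required.

Answer: c⁹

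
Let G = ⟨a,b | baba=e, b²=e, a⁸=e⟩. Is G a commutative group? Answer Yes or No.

a·b = ab but b·a = a⁷b, so a·b ≠ b·a and G is not abelian.

Answer: No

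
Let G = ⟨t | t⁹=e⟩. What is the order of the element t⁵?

Compute successive powers until reaching e:
  (t⁵)¹ = t⁵, (t⁵)² = t, (t⁵)³ = t⁶, (t⁵)⁴ = t², (t⁵)⁵ = t⁷, (t⁵)⁶ = t³, (t⁵)⁷ = t⁸, (t⁵)⁸ = t⁴, (t⁵)⁹ = e.
The smallest positive k with (t⁵)ᵏ = e is 9.

Answer: 9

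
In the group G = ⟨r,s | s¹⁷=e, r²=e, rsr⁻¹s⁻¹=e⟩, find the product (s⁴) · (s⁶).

Compute (s⁴) · (s⁶) by multiplying left to right and reducing via the relations at each step:
  (s⁴) · s⁶ = s¹⁰

Answer: s¹⁰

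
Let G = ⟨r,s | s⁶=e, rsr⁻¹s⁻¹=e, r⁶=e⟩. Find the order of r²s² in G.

Compute successive powers until reaching e:
  (r²s²)¹ = r²s², (r²s²)² = r⁴s⁴, (r²s²)³ = e.
The smallest positive k with (r²s²)ᵏ = e is 3.

Answer: 3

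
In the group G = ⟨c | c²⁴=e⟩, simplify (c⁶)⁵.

Compute successive powers of (c⁶), reducing at each step:
  (c⁶)²: (c⁶) · c⁶ = c¹²
  (c⁶)³: (c¹²) · c⁶ = c¹⁸
  (c⁶)⁴: (c¹⁸) · c⁶ = e
  (c⁶)⁵: e · c⁶ = c⁶

Answer: c⁶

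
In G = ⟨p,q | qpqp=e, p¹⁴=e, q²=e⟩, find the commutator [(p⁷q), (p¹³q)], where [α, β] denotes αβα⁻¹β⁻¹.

[(p⁷q), (p¹³q)] = (p⁷q)·(p¹³q)·(p⁷q)⁻¹·(p¹³q)⁻¹.
  (p⁷q) · (p¹³q) = p⁸
  (p⁸) · (p⁷q) = pq
  (pq) · (p¹³q) = p²

Answer: p²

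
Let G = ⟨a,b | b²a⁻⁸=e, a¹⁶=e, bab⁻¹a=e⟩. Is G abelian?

a·b = ab but b·a = a⁷b⁻¹, so a·b ≠ b·a and G is not abelian.

Answer: No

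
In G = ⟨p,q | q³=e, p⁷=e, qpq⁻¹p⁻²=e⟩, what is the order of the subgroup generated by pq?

|⟨pq⟩| equals the order of pq. Compute successive powers until reaching e:
  (pq)¹ = pq, (pq)² = p³q², (pq)³ = e.
The smallest positive k with (pq)ᵏ = e is 3, so |⟨pq⟩| = 3.

Answer: 3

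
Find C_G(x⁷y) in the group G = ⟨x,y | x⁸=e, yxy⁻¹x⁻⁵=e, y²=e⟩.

⟨x⁷y⟩ ⊆ C_G(x⁷y) since powers of x⁷y commute with x⁷y; so |C_G(x⁷y)| ≥ |⟨x⁷y⟩| = 8.
By orbit–stabilizer, |C_G(x⁷y)| = |G| / |conj. class of x⁷y| = 16 / 2 = 8.
The 8 elements commuting with x⁷y are {e, x², x⁴, x⁶, x⁵y, xy, x⁷y, x³y}.

Answer: {e, x², x⁴, x⁶, x⁵y, xy, x⁷y, x³y}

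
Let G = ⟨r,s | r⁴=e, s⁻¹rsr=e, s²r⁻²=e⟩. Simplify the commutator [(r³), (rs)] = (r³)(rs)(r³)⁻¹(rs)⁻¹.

[(r³), (rs)] = (r³)·(rs)·(r³)⁻¹·(rs)⁻¹.
  (r³) · (rs) = s
  s · r = rs⁻¹
  (rs⁻¹) · (rs⁻¹) = r²

Answer: r²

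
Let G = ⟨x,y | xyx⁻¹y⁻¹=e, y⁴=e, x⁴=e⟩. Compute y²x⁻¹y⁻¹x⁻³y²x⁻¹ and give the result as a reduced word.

Multiply left to right, reducing at each step:
  (y²) · x⁻¹ = x³y²
  (x³y²) · y⁻¹ = x³y
  (x³y) · x⁻³ = y
  y · y² = y³
  (y³) · x⁻¹ = x³y³

Answer: x³y³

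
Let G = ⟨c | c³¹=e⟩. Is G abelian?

G has a single generator, so G is cyclic and hence abelian.

Answer: Yes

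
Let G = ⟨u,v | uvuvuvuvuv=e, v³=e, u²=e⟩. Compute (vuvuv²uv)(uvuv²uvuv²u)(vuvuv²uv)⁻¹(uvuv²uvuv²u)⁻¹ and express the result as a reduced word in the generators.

[(vuvuv²uv), (uvuv²uvuv²u)] = (vuvuv²uv)·(uvuv²uvuv²u)·(vuvuv²uv)⁻¹·(uvuv²uvuv²u)⁻¹.
  (vuvuv²uv) · (uvuv²uvuv²u) = uvuvu
  (uvuvu) · (v²uvuv²uv²) = vuv²uvuv²uv
  (vuv²uvuv²uv) · (uvuv²uvuv²u) = uv²

Answer: uv²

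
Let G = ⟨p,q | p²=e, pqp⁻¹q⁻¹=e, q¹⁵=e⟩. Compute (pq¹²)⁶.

Compute successive powers of (pq¹²), reducing at each step:
  (pq¹²)²: (pq¹²) · p = q¹²;   (q¹²) · q¹² = q⁹
  (pq¹²)³: (q⁹) · p = pq⁹;   (pq⁹) · q¹² = pq⁶
  (pq¹²)⁴: (pq⁶) · p = q⁶;   (q⁶) · q¹² = q³
  (pq¹²)⁵: (q³) · p = pq³;   (pq³) · q¹² = p
  (pq¹²)⁶: p · p = e;   e · q¹² = q¹²

Answer: q¹²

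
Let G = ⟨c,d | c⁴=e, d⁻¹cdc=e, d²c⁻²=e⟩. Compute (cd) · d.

Compute (cd) · d by multiplying left to right and reducing via the relations at each step:
  (cd) · d = c³

Answer: c³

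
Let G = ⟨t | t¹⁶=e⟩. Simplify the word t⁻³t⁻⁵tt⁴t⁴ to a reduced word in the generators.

Multiply left to right, reducing at each step:
  (t¹³) · t⁻⁵ = t⁸
  (t⁸) · t = t⁹
  (t⁹) · t⁴ = t¹³
  (t¹³) · t⁴ = t

Answer: t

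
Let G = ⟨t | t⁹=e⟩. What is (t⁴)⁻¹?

The order of (t⁴) is 9 (smallest k with (t⁴)ᵏ = e), so (t⁴)⁻¹ = (t⁴)⁸ = t⁵.
Check: (t⁴) · (t⁵) → (t⁴) · t⁵ = e, giving e as required.

Answer: t⁵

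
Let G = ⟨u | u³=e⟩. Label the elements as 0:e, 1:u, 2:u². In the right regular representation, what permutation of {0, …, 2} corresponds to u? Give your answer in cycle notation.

(0 1 2)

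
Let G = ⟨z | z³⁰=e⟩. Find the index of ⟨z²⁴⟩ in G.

First find ord(z²⁴) by computing successive powers:
  (z²⁴)¹ = z²⁴, (z²⁴)² = z¹⁸, (z²⁴)³ = z¹², (z²⁴)⁴ = z⁶, (z²⁴)⁵ = e.
So |⟨z²⁴⟩| = ord(z²⁴) = 5. With |G| = 30, by Lagrange [G : ⟨z²⁴⟩] = 30/5 = 6.

Answer: 6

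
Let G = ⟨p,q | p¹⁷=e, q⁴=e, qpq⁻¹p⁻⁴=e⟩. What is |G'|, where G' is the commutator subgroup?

G' = [G, G] is generated by all commutators. The generator-pair commutators are: [p, q] = p¹⁴.
The subgroup they normally generate is {e, p, p², p³, p⁴, p⁵, p⁶, p⁷, p⁸, p⁹, p¹⁰, p¹¹, p¹², p¹³, p¹⁴, p¹⁵, p¹⁶}, of order 17.
Check: |G/G'| = 68/17 = 4 is the order of the abelianisation.

Answer: 17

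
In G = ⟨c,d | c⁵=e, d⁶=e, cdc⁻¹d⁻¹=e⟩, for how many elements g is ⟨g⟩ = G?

G is cyclic of order 30. An element generates G iff its order is 30, and a cyclic group of order 30 has exactly φ(30) = 8 such elements.

Answer: 8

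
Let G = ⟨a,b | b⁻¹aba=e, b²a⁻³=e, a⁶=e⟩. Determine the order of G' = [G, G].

G' = [G, G] is generated by all commutators. The generator-pair commutators are: [a, b] = a².
The subgroup they normally generate is {e, a², a⁴}, of order 3.
Check: |G/G'| = 12/3 = 4 is the order of the abelianisation.

Answer: 3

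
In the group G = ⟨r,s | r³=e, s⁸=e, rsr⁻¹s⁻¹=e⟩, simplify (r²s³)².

Compute successive powers of (r²s³), reducing at each step:
  (r²s³)²: (r²s³) · r² = rs³;   (rs³) · s³ = rs⁶

Answer: rs⁶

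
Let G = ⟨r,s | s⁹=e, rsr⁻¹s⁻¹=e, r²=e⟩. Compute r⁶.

Compute successive powers of r, reducing at each step:
  r²: r · r = e
  r³: e · r = r
  r⁴: r · r = e
  r⁵: e · r = r
  r⁶: r · r = e

Answer: e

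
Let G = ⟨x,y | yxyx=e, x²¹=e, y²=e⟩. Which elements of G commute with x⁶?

⟨x⁶⟩ ⊆ C_G(x⁶) since powers of x⁶ commute with x⁶; so |C_G(x⁶)| ≥ |⟨x⁶⟩| = 7.
By orbit–stabilizer, |C_G(x⁶)| = |G| / |conj. class of x⁶| = 42 / 2 = 21.
The 21 elements commuting with x⁶ are {e, x, x², x³, x⁴, x⁵, x⁶, x⁷, x⁸, x⁹, x¹⁰, x¹¹, x¹², x¹³, x¹⁴, x¹⁵, x¹⁶, x¹⁷, x¹⁸, x¹⁹, x²⁰}.

Answer: {e, x, x², x³, x⁴, x⁵, x⁶, x⁷, x⁸, x⁹, x¹⁰, x¹¹, x¹², x¹³, x¹⁴, x¹⁵, x¹⁶, x¹⁷, x¹⁸, x¹⁹, x²⁰}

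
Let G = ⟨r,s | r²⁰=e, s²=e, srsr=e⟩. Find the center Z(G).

An element z ∈ Z(G) iff z commutes with every generator.
For example r¹⁰ is central: (r¹⁰)·r = r¹¹ = r·(r¹⁰); (r¹⁰)·s = r¹⁰s = s·(r¹⁰).
Whereas r ∉ Z(G) since r·s = rs ≠ r¹⁹s = s·r.
Checking each of the 40 elements this way gives Z(G) = {e, r¹⁰}, of order 2.

Answer: {e, r¹⁰}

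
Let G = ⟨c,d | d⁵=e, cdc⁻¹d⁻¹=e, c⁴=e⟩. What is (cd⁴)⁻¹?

The order of (cd⁴) is 20 (smallest k with (cd⁴)ᵏ = e), so (cd⁴)⁻¹ = (cd⁴)¹⁹ = c³d.
Check: (cd⁴) · (c³d) → (cd⁴) · c³ = d⁴;   (d⁴) · d = e, giving e as required.

Answer: c³d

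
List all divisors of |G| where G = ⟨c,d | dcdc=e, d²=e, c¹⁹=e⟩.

|G| = 38 = 2 · 19. By Lagrange's theorem the order of any subgroup divides 38; the divisors of 38 are 1, 2, 19, 38.

Answer: 1, 2, 19, 38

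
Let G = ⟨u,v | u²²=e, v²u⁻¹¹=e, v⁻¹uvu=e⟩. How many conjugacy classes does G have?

The conjugacy classes (representative and size) are:
  [e] (size 1), [u²¹] (size 2), [u²] (size 2), [u³] (size 2), [u¹⁸] (size 2), [u¹⁷] (size 2), [u⁶] (size 2), [u⁷] (size 2), [u⁸] (size 2), [u¹³] (size 2), [u¹²] (size 2), [u¹¹] (size 1), [u¹⁰v] (size 11), [u⁷v] (size 11).
Class equation: 1 + 2 + 2 + 2 + 2 + 2 + 2 + 2 + 2 + 2 + 2 + 1 + 11 + 11 = 44 = |G|. So G has 14 conjugacy classes.

Answer: 14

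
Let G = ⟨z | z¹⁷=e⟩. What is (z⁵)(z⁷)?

Compute (z⁵) · (z⁷) by multiplying left to right and reducing via the relations at each step:
  (z⁵) · z⁷ = z¹²

Answer: z¹²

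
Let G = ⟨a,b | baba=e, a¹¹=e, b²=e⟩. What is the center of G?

An element z ∈ Z(G) iff z commutes with every generator.
For example e is central: e·a = a = a·e; e·b = b = b·e.
Whereas a ∉ Z(G) since a·b = ab ≠ a¹⁰b = b·a.
Checking each of the 22 elements this way gives Z(G) = {e}, of order 1.

Answer: {e}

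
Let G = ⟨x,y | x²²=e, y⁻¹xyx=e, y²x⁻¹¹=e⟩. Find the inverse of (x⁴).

The order of (x⁴) is 11 (smallest k with (x⁴)ᵏ = e), so (x⁴)⁻¹ = (x⁴)¹⁰ = x¹⁸.
Check: (x⁴) · (x¹⁸) → (x⁴) · x¹⁸ = e, giving e as required.

Answer: x¹⁸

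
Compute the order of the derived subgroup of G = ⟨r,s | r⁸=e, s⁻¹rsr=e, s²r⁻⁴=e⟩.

G' = [G, G] is generated by all commutators. The generator-pair commutators are: [r, s] = r².
The subgroup they normally generate is {e, r², r⁴, r⁶}, of order 4.
Check: |G/G'| = 16/4 = 4 is the order of the abelianisation.

Answer: 4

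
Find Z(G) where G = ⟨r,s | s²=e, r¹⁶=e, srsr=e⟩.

An element z ∈ Z(G) iff z commutes with every generator.
For example r⁸ is central: (r⁸)·r = r⁹ = r·(r⁸); (r⁸)·s = r⁸s = s·(r⁸).
Whereas r ∉ Z(G) since r·s = rs ≠ r¹⁵s = s·r.
Checking each of the 32 elements this way gives Z(G) = {e, r⁸}, of order 2.

Answer: {e, r⁸}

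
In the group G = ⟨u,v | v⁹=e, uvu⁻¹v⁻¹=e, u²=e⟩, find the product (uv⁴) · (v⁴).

Compute (uv⁴) · (v⁴) by multiplying left to right and reducing via the relations at each step:
  (uv⁴) · v⁴ = uv⁸

Answer: uv⁸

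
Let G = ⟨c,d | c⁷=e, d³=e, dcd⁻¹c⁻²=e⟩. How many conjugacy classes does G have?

The conjugacy classes (representative and size) are:
  [e] (size 1), [c²] (size 3), [c⁵] (size 3), [d] (size 7), [d²] (size 7).
Class equation: 1 + 3 + 3 + 7 + 7 = 21 = |G|. So G has 5 conjugacy classes.

Answer: 5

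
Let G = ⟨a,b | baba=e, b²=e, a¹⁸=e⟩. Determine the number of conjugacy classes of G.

The conjugacy classes (representative and size) are:
  [e] (size 1), [a] (size 2), [a²] (size 2), [a³] (size 2), [a¹⁴] (size 2), [a⁵] (size 2), [a¹²] (size 2), [a⁷] (size 2), [a¹⁰] (size 2), [a⁹] (size 1), [a¹⁰b] (size 9), [ab] (size 9).
Class equation: 1 + 2 + 2 + 2 + 2 + 2 + 2 + 2 + 2 + 1 + 9 + 9 = 36 = |G|. So G has 12 conjugacy classes.

Answer: 12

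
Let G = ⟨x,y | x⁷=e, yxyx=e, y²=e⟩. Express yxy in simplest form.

Multiply left to right, reducing at each step:
  y · x = x⁶y
  (x⁶y) · y = x⁶

Answer: x⁶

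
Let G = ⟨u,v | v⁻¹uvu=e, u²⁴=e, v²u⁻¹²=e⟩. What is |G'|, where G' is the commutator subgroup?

G' = [G, G] is generated by all commutators. The generator-pair commutators are: [u, v] = u².
The subgroup they normally generate is {e, u², u⁴, u⁶, u⁸, u¹⁰, u¹², u¹⁴, u¹⁶, u¹⁸, u²⁰, u²²}, of order 12.
Check: |G/G'| = 48/12 = 4 is the order of the abelianisation.

Answer: 12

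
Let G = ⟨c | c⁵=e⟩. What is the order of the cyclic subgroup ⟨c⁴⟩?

|⟨c⁴⟩| equals the order of c⁴. Compute successive powers until reaching e:
  (c⁴)¹ = c⁴, (c⁴)² = c³, (c⁴)³ = c², (c⁴)⁴ = c, (c⁴)⁵ = e.
The smallest positive k with (c⁴)ᵏ = e is 5, so |⟨c⁴⟩| = 5.

Answer: 5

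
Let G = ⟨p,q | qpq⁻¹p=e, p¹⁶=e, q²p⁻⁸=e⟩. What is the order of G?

Enumerate words in the generators, reducing via the relations: the distinct elements are
  {e, p, q, pq, p², p³, p⁴, p⁵, p⁶, p⁷, p⁸, p⁹, p²q, p³q, p¹², p¹³, p¹¹, p¹⁰, p¹⁴, p¹⁵, p⁴q, p⁵q, p⁶q, p⁷q, q⁻¹, pq⁻¹, p²q⁻¹, p³q⁻¹, p⁴q⁻¹, p⁵q⁻¹, p⁶q⁻¹, p⁷q⁻¹}.
No further products give new elements, so |G| = 32.

Answer: 32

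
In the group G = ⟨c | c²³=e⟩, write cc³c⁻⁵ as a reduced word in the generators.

Multiply left to right, reducing at each step:
  c · c³ = c⁴
  (c⁴) · c⁻⁵ = c²²

Answer: c²²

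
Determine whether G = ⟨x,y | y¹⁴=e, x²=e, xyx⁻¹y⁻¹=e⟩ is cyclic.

|G| = 28, but the maximum element order in G is 14 < 28. No single element generates all of G, so G is not cyclic.

Answer: No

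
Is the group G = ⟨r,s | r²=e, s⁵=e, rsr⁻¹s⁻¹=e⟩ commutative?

Each pair of generators commutes: r·s = rs = s·r. Since the generators pairwise commute, every element of G commutes with every other, so G is abelian.

Answer: Yes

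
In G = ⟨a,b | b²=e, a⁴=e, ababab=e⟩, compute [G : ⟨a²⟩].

First find ord(a²) by computing successive powers:
  (a²)¹ = a², (a²)² = e.
So |⟨a²⟩| = ord(a²) = 2. With |G| = 24, by Lagrange [G : ⟨a²⟩] = 24/2 = 12.

Answer: 12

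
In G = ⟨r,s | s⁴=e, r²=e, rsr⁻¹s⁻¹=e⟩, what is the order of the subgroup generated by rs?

|⟨rs⟩| equals the order of rs. Compute successive powers until reaching e:
  (rs)¹ = rs, (rs)² = s², (rs)³ = rs³, (rs)⁴ = e.
The smallest positive k with (rs)ᵏ = e is 4, so |⟨rs⟩| = 4.

Answer: 4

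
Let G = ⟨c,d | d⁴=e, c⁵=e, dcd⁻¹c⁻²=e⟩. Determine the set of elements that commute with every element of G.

An element z ∈ Z(G) iff z commutes with every generator.
For example e is central: e·c = c = c·e; e·d = d = d·e.
Whereas c ∉ Z(G) since c·d = cd ≠ c²d = d·c.
Checking each of the 20 elements this way gives Z(G) = {e}, of order 1.

Answer: {e}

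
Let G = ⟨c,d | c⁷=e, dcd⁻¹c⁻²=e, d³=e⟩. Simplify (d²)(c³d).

Compute (d²) · (c³d) by multiplying left to right and reducing via the relations at each step:
  (d²) · c³ = c⁵d²
  (c⁵d²) · d = c⁵

Answer: c⁵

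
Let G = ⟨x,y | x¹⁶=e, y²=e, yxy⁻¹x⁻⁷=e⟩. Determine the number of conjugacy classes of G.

The conjugacy classes (representative and size) are:
  [e] (size 1), [x] (size 2), [x¹⁴] (size 2), [x³] (size 2), [x⁴] (size 2), [x¹⁰] (size 2), [x⁸] (size 1), [x⁹] (size 2), [x¹¹] (size 2), [x¹⁰y] (size 8), [xy] (size 8).
Class equation: 1 + 2 + 2 + 2 + 2 + 2 + 1 + 2 + 2 + 8 + 8 = 32 = |G|. So G has 11 conjugacy classes.

Answer: 11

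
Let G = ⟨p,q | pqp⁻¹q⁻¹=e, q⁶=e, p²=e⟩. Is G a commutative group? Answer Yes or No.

Each pair of generators commutes: p·q = pq = q·p. Since the generators pairwise commute, every element of G commutes with every other, so G is abelian.

Answer: Yes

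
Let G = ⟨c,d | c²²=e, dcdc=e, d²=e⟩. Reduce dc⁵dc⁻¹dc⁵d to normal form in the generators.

Multiply left to right, reducing at each step:
  d · c⁵ = c¹⁷d
  (c¹⁷d) · d = c¹⁷
  (c¹⁷) · c⁻¹ = c¹⁶
  (c¹⁶) · d = c¹⁶d
  (c¹⁶d) · c⁵ = c¹¹d
  (c¹¹d) · d = c¹¹

Answer: c¹¹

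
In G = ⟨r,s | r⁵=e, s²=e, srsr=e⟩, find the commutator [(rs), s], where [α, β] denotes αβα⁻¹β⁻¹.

[(rs), s] = (rs)·s·(rs)⁻¹·s⁻¹.
  (rs) · s = r
  r · (rs) = r²s
  (r²s) · s = r²

Answer: r²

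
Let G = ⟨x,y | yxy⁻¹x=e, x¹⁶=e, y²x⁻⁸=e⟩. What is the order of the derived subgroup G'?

G' = [G, G] is generated by all commutators. The generator-pair commutators are: [x, y] = x².
The subgroup they normally generate is {e, x², x⁴, x⁶, x⁸, x¹⁰, x¹², x¹⁴}, of order 8.
Check: |G/G'| = 32/8 = 4 is the order of the abelianisation.

Answer: 8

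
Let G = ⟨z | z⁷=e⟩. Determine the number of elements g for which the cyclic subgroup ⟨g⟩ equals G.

G is cyclic of order 7. An element generates G iff its order is 7, and a cyclic group of order 7 has exactly φ(7) = 6 such elements.

Answer: 6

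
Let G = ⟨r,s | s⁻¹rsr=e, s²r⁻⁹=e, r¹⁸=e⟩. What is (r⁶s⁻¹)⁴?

Compute successive powers of (r⁶s⁻¹), reducing at each step:
  (r⁶s⁻¹)²: (r⁶s⁻¹) · r⁶ = s⁻¹;   (s⁻¹) · s⁻¹ = r⁹
  (r⁶s⁻¹)³: (r⁹) · r⁶ = r¹⁵;   (r¹⁵) · s⁻¹ = r⁶s
  (r⁶s⁻¹)⁴: (r⁶s) · r⁶ = s;   s · s⁻¹ = e

Answer: e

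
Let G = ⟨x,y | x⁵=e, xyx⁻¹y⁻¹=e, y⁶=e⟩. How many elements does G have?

Enumerate words in the generators, reducing via the relations: the distinct elements are
  {e, x, y, xy, x², x³, x⁴, y², y³, y⁴, y⁵, xy², xy³, xy⁴, xy⁵, x²y, x³y, x⁴y, x²y², x²y³, x²y⁴, x²y⁵, x³y², x³y³, x³y⁴, x³y⁵, x⁴y², x⁴y³, x⁴y⁴, x⁴y⁵}.
No further products give new elements, so |G| = 30.

Answer: 30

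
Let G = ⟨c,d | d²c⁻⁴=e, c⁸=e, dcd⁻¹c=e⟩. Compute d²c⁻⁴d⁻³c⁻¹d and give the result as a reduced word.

Multiply left to right, reducing at each step:
  (c⁴) · c⁻⁴ = e
  e · d⁻³ = d
  d · c⁻¹ = cd
  (cd) · d = c⁵

Answer: c⁵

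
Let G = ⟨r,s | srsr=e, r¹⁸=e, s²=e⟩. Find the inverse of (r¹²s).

The order of (r¹²s) is 2 (smallest k with (r¹²s)ᵏ = e), so (r¹²s)⁻¹ = (r¹²s)¹ = r¹²s.
Check: (r¹²s) · (r¹²s) → (r¹²s) · r¹² = s;   s · s = e, giving e as required.

Answer: r¹²s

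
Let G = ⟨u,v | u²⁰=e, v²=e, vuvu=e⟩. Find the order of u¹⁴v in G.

Compute successive powers until reaching e:
  (u¹⁴v)¹ = u¹⁴v, (u¹⁴v)² = e.
The smallest positive k with (u¹⁴v)ᵏ = e is 2.

Answer: 2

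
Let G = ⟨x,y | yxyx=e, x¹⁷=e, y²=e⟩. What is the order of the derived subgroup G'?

G' = [G, G] is generated by all commutators. The generator-pair commutators are: [x, y] = x².
The subgroup they normally generate is {e, x, x², x³, x⁴, x⁵, x⁶, x⁷, x⁸, x⁹, x¹⁰, x¹¹, x¹², x¹³, x¹⁴, x¹⁵, x¹⁶}, of order 17.
Check: |G/G'| = 34/17 = 2 is the order of the abelianisation.

Answer: 17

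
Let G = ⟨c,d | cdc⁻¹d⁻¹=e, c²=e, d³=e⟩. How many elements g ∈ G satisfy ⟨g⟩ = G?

G is cyclic of order 6. An element generates G iff its order is 6, and a cyclic group of order 6 has exactly φ(6) = 2 such elements.

Answer: 2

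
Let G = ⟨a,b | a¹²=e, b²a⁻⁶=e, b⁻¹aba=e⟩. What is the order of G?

Enumerate words in the generators, reducing via the relations: the distinct elements are
  {a, b, e, ab, a², a³, a⁴, a⁵, a⁶, a⁷, a⁸, a⁹, a²b, a³b, a¹¹, a¹⁰, a⁴b, a⁵b, b⁻¹, ab⁻¹, a²b⁻¹, a³b⁻¹, a⁴b⁻¹, a⁵b⁻¹}.
No further products give new elements, so |G| = 24.

Answer: 24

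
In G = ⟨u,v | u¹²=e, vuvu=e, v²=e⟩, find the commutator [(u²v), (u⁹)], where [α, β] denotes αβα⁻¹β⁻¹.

[(u²v), (u⁹)] = (u²v)·(u⁹)·(u²v)⁻¹·(u⁹)⁻¹.
  (u²v) · (u⁹) = u⁵v
  (u⁵v) · (u²v) = u³
  (u³) · (u³) = u⁶

Answer: u⁶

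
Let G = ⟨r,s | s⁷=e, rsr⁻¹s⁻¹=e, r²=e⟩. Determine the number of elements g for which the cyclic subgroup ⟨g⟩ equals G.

G is cyclic of order 14. An element generates G iff its order is 14, and a cyclic group of order 14 has exactly φ(14) = 6 such elements.

Answer: 6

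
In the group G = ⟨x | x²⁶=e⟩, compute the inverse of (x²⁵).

The order of (x²⁵) is 26 (smallest k with (x²⁵)ᵏ = e), so (x²⁵)⁻¹ = (x²⁵)²⁵ = x.
Check: (x²⁵) · x → (x²⁵) · x = e, giving e as required.

Answer: x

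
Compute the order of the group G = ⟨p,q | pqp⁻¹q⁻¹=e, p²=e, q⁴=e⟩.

Enumerate words in the generators, reducing via the relations: the distinct elements are
  {e, p, q, pq, q², q³, pq², pq³}.
No further products give new elements, so |G| = 8.

Answer: 8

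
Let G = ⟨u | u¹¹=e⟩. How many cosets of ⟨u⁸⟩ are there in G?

First find ord(u⁸) by computing successive powers:
  (u⁸)¹ = u⁸, (u⁸)² = u⁵, (u⁸)³ = u², (u⁸)⁴ = u¹⁰, (u⁸)⁵ = u⁷, (u⁸)⁶ = u⁴, (u⁸)⁷ = u, (u⁸)⁸ = u⁹, (u⁸)⁹ = u⁶, (u⁸)¹⁰ = u³, (u⁸)¹¹ = e.
So |⟨u⁸⟩| = ord(u⁸) = 11. With |G| = 11, by Lagrange [G : ⟨u⁸⟩] = 11/11 = 1.

Answer: 1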